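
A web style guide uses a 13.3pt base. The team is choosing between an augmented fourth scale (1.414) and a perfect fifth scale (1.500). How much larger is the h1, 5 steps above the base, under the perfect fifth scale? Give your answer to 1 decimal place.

Augmented fourth: 13.3 × 1.414⁵ = 75.179pt
Perfect fifth: 13.3 × 1.500⁵ = 100.997pt
Difference: 100.997 − 75.179 = 25.818pt

25.8pt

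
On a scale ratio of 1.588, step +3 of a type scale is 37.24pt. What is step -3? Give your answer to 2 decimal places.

37.24 ÷ 1.588⁶ = 37.24 ÷ 16.03626 ≈ 2.322

2.32pt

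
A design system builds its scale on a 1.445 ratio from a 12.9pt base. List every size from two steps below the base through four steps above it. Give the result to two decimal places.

6.18pt, 8.93pt, 12.90pt, 18.64pt, 26.94pt, 38.92pt, 56.24pt

Step -2: 12.9 ÷ 1.445² = 6.18
Step -1: 12.9 ÷ 1.445 = 8.93
Step 0: 12.9pt
Step 1: 12.9 × 1.445 = 18.64
Step 2: 12.9 × 1.445² = 26.94
Step 3: 12.9 × 1.445³ = 38.92
Step 4: 12.9 × 1.445⁴ = 56.24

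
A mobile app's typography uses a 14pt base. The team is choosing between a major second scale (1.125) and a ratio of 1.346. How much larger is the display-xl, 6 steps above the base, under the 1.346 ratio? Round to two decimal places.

Major second: 14.0 × 1.125⁶ = 28.3820pt
At 1.346: 14.0 × 1.346⁶ = 83.2527pt
Difference: 83.2527 − 28.3820 = 54.8707pt

54.87pt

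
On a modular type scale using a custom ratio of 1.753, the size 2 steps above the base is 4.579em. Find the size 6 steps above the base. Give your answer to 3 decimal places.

Moving from step +2 to step +6 is 4 steps up, so multiply by r⁴.
4.579 × 1.753⁴ = 4.579 × 9.44338 ≈ 43.241

43.241em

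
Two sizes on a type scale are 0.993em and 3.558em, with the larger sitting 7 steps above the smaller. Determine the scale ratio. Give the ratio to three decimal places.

The ratio satisfies 0.993 × r⁷ = 3.558, so r = (3.558 / 0.993)^(1/7).
r = 3.5831^(1/7) ≈ 1.2000

1.200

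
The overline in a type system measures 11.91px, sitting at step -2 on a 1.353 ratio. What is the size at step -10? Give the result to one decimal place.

1.1px

11.91 ÷ 1.353⁸ = 11.91 ÷ 11.23007 ≈ 1.061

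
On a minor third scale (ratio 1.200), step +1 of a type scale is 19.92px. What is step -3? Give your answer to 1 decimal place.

9.6px

19.92 ÷ 1.200⁴ = 19.92 ÷ 2.07360 ≈ 9.606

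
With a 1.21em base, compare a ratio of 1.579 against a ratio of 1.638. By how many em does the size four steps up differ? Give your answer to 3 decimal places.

At 1.579: 1.21 × 1.579⁴ = 7.52166em
At 1.638: 1.21 × 1.638⁴ = 8.71046em
Difference: 8.71046 − 7.52166 = 1.18880em

1.189em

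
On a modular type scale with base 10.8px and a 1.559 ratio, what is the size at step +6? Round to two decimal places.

Every step multiplies by the scale ratio.
10.8 × 1.559⁶ = 10.8 × 14.35743 ≈ 155.06

155.06px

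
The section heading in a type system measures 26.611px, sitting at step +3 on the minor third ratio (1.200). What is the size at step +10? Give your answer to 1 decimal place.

Moving from step +3 to step +10 is 7 steps up, so multiply by r⁷.
26.611 × 1.200⁷ = 26.611 × 3.58318 ≈ 95.352

95.4px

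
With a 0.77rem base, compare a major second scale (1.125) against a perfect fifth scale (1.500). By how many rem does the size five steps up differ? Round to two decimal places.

4.46rem

Major second: 0.77 × 1.125⁵ = 1.3876rem
Perfect fifth: 0.77 × 1.500⁵ = 5.8472rem
Difference: 5.8472 − 1.3876 = 4.4596rem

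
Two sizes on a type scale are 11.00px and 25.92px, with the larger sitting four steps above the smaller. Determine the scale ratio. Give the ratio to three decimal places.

1.239

The ratio satisfies 11.00 × r⁴ = 25.92, so r = (25.92 / 11.00)^(1/4).
r = 2.3564^(1/4) ≈ 1.2390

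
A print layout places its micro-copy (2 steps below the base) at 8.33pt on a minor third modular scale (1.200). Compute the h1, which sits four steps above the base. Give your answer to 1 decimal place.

24.9pt

The gap is 4 − (-2) = 6 steps, so the factor is 1.200^6.
8.33 × 1.200⁶ = 8.33 × 2.98598 ≈ 24.873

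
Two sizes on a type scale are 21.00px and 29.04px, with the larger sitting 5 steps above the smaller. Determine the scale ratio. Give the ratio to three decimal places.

1.067

r⁵ = 29.04 / 21.00, so r = (29.04/21.00)^(1/5).
r = 1.3829^(1/5) ≈ 1.0670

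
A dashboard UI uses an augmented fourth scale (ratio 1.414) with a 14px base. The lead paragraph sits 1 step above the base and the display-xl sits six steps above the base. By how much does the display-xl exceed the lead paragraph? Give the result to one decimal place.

Step 1: 14.0 × 1.414 = 19.796px
Step 6: 14.0 × 1.414⁶ = 111.899px
Difference: 111.899 − 19.796 = 92.103px

92.1px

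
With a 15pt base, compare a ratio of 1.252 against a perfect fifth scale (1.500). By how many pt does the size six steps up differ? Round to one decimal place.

113.1pt

At 1.252: 15.0 × 1.252⁶ = 57.772pt
Perfect fifth: 15.0 × 1.500⁶ = 170.859pt
Difference: 170.859 − 57.772 = 113.087pt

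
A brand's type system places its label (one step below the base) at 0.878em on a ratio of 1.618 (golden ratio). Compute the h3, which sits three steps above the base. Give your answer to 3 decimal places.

0.878 × 1.618⁴ = 0.878 × 6.85353 ≈ 6.017

6.017em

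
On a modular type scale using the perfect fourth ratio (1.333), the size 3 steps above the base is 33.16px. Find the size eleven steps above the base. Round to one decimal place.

Moving from step +3 to step +11 is 8 steps up, so multiply by r⁸.
33.16 × 1.333⁸ = 33.16 × 9.96876 ≈ 330.564

330.6px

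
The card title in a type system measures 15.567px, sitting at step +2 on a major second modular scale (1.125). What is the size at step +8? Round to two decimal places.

31.56px

15.567 × 1.125⁶ = 15.567 × 2.02729 ≈ 31.559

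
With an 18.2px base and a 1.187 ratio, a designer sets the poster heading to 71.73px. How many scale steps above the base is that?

8

1.187ⁿ = 71.73 / 18.2 = 3.9412
n = ln(3.9412) / ln(1.187) = 1.3715 / 0.1714 ≈ 8.00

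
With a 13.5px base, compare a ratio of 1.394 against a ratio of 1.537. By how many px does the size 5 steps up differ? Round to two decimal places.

44.73px

At 1.394: 13.5 × 1.394⁵ = 71.0637px
At 1.537: 13.5 × 1.537⁵ = 115.7985px
Difference: 115.7985 − 71.0637 = 44.7348px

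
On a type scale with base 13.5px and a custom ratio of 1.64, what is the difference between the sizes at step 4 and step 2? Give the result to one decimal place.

Step 2: 13.5 × 1.64² = 36.310px
Step 4: 13.5 × 1.64⁴ = 97.658px
Difference: 97.658 − 36.310 = 61.348px

61.3px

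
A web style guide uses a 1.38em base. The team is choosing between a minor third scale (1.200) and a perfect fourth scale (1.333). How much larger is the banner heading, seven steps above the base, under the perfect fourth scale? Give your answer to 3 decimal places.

5.375em

Minor third: 1.38 × 1.200⁷ = 4.94479em
Perfect fourth: 1.38 × 1.333⁷ = 10.32025em
Difference: 10.32025 − 4.94479 = 5.37546em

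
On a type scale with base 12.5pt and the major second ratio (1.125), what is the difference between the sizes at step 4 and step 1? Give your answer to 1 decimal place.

Step 1: 12.5 × 1.125 = 14.062pt
Step 4: 12.5 × 1.125⁴ = 20.023pt
Difference: 20.023 − 14.062 = 5.961pt

6.0pt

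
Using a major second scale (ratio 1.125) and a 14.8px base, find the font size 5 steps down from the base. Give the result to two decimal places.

8.21px

A modular type scale is a geometric sequence: sizeₙ = base × rⁿ.
14.8 ÷ 1.125⁵ = 14.8 ÷ 1.80203 ≈ 8.21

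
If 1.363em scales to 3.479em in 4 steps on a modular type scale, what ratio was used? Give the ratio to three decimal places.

The ratio satisfies 1.363 × r⁴ = 3.479, so r = (3.479 / 1.363)^(1/4).
r = 2.5525^(1/4) ≈ 1.2640

1.264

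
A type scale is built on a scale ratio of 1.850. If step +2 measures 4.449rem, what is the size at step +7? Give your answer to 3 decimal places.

96.410rem

The gap is 7 − (2) = 5 steps, so the factor is 1.850^5.
4.449 × 1.850⁵ = 4.449 × 21.66999 ≈ 96.410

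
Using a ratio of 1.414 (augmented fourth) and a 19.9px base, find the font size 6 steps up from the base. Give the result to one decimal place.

19.9 × 1.414⁶ = 19.9 × 7.99275 ≈ 159.06

159.1px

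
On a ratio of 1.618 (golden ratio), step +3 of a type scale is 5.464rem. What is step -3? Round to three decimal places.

5.464 ÷ 1.618⁶ = 5.464 ÷ 17.94201 ≈ 0.305

0.305rem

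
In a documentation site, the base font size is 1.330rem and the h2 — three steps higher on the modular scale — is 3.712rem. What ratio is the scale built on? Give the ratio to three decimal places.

1.408

The ratio satisfies 1.330 × r³ = 3.712, so r = (3.712 / 1.330)^(1/3).
r = 2.7910^(1/3) ≈ 1.4079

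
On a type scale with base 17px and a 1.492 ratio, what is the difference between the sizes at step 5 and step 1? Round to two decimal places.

100.32px

Step 1: 17.0 × 1.492 = 25.3640px
Step 5: 17.0 × 1.492⁵ = 125.6878px
Difference: 125.6878 − 25.3640 = 100.3238px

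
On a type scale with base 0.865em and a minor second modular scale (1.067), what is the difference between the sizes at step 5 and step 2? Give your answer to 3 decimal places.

Step 2: 0.865 × 1.067² = 0.98479em
Step 5: 0.865 × 1.067⁵ = 1.19629em
Difference: 1.19629 − 0.98479 = 0.21150em

0.212em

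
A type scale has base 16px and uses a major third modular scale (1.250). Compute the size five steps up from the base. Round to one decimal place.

Each step on a modular scale multiplies by the ratio, so the size n steps from the base is base × ratioⁿ.
16.0 × 1.250⁵ = 16.0 × 3.05176 ≈ 48.83

48.8px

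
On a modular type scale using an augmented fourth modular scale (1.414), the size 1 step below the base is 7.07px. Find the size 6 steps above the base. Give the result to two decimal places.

7.07 × 1.414⁷ = 7.07 × 11.30175 ≈ 79.903

79.90px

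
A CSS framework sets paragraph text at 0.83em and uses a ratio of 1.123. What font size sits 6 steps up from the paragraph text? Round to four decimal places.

1.6648em

Every step multiplies by the scale ratio.
0.83 × 1.123⁶ = 0.83 × 2.00576 ≈ 1.6648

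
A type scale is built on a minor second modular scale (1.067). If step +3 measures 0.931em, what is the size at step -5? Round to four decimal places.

0.931 ÷ 1.067⁸ = 0.931 ÷ 1.68002 ≈ 0.5542

0.5542em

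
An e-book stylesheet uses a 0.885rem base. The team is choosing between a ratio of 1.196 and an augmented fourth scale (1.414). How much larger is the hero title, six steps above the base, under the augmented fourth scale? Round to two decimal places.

At 1.196: 0.885 × 1.196⁶ = 2.5902rem
Augmented fourth: 0.885 × 1.414⁶ = 7.0736rem
Difference: 7.0736 − 2.5902 = 4.4834rem

4.48rem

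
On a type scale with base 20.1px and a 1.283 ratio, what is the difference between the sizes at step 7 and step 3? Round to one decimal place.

Step 3: 20.1 × 1.283³ = 42.450px
Step 7: 20.1 × 1.283⁷ = 115.022px
Difference: 115.022 − 42.450 = 72.572px

72.6px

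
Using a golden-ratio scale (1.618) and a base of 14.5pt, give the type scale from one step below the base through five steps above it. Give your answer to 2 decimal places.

Step -1: 14.5 ÷ 1.618 = 8.96
Step 0: 14.5pt
Step 1: 14.5 × 1.618 = 23.46
Step 2: 14.5 × 1.618² = 37.96
Step 3: 14.5 × 1.618³ = 61.42
Step 4: 14.5 × 1.618⁴ = 99.38
Step 5: 14.5 × 1.618⁵ = 160.79

8.96pt, 14.50pt, 23.46pt, 37.96pt, 61.42pt, 99.38pt, 160.79pt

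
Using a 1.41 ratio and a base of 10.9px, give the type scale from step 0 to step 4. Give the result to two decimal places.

10.90px, 15.37px, 21.67px, 30.56px, 43.08px

Step 0: 10.9px
Step 1: 10.9 × 1.41 = 15.37
Step 2: 10.9 × 1.41² = 21.67
Step 3: 10.9 × 1.41³ = 30.56
Step 4: 10.9 × 1.41⁴ = 43.08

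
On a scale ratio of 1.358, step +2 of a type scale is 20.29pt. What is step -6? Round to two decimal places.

1.75pt

The gap is -6 − (2) = -8 steps, so the factor is 1.358^-8.
20.29 ÷ 1.358⁸ = 20.29 ÷ 11.56640 ≈ 1.754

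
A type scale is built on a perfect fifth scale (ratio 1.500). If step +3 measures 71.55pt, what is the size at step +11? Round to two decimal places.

1833.75pt

Moving from step +3 to step +11 is 8 steps up, so multiply by r⁸.
71.55 × 1.500⁸ = 71.55 × 25.62891 ≈ 1833.748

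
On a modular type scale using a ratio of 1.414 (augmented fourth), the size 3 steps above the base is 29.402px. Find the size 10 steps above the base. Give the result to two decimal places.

29.402 × 1.414⁷ = 29.402 × 11.30175 ≈ 332.294

332.29px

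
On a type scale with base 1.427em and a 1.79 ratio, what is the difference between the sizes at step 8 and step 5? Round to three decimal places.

124.177em

Step 5: 1.427 × 1.79⁵ = 26.22341em
Step 8: 1.427 × 1.79⁸ = 150.40013em
Difference: 150.40013 − 26.22341 = 124.17672em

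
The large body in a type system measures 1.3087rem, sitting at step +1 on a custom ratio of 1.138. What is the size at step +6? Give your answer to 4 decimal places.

1.3087 × 1.138⁵ = 1.3087 × 1.90858 ≈ 2.4978

2.4978rem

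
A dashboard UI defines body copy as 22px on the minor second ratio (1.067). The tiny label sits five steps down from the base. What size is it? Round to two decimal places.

15.91px

Every step multiplies by the scale ratio.
22.0 ÷ 1.067⁵ = 22.0 ÷ 1.38300 ≈ 15.91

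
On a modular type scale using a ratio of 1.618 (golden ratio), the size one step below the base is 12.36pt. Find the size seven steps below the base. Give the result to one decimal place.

0.7pt

12.36 ÷ 1.618⁶ = 12.36 ÷ 17.94201 ≈ 0.689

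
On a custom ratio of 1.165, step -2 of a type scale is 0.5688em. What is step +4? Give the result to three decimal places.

0.5688 × 1.165⁶ = 0.5688 × 2.50009 ≈ 1.422

1.422em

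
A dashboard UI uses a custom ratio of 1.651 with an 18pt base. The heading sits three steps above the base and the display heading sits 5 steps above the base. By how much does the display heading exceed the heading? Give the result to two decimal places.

Step 3: 18.0 × 1.651³ = 81.0054pt
Step 5: 18.0 × 1.651⁵ = 220.8045pt
Difference: 220.8045 − 81.0054 = 139.7991pt

139.80pt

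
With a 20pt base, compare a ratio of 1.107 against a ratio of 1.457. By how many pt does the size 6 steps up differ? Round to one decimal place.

At 1.107: 20.0 × 1.107⁶ = 36.806pt
At 1.457: 20.0 × 1.457⁶ = 191.332pt
Difference: 191.332 − 36.806 = 154.526pt

154.5pt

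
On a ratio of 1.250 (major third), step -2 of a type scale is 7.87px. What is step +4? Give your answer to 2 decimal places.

30.02px

7.87 × 1.250⁶ = 7.87 × 3.81470 ≈ 30.022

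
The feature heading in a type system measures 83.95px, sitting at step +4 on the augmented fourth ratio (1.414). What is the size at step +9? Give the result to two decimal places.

Moving from step +4 to step +9 is 5 steps up, so multiply by r⁵.
83.95 × 1.414⁵ = 83.95 × 5.65258 ≈ 474.534

474.53px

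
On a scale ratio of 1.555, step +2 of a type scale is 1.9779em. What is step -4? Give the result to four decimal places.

Moving from step +2 to step -4 is 6 steps down, so divide by r⁶.
1.9779 ÷ 1.555⁶ = 1.9779 ÷ 14.13782 ≈ 0.1399

0.1399em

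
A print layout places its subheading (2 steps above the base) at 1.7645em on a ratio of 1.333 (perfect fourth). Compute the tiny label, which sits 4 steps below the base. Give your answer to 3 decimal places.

The gap is -4 − (2) = -6 steps, so the factor is 1.333^-6.
1.7645 ÷ 1.333⁶ = 1.7645 ÷ 5.61023 ≈ 0.315

0.315em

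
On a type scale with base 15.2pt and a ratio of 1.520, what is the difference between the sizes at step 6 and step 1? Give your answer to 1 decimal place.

Step 1: 15.2 × 1.520 = 23.104pt
Step 6: 15.2 × 1.520⁶ = 187.458pt
Difference: 187.458 − 23.104 = 164.354pt

164.4pt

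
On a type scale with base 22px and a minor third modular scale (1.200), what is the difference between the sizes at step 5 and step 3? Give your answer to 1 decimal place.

16.7px

Step 3: 22.0 × 1.200³ = 38.016px
Step 5: 22.0 × 1.200⁵ = 54.743px
Difference: 54.743 − 38.016 = 16.727px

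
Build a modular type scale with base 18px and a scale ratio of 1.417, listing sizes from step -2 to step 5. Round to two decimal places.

Step -2: 18.0 ÷ 1.417² = 8.96
Step -1: 18.0 ÷ 1.417 = 12.70
Step 0: 18px
Step 1: 18.0 × 1.417 = 25.51
Step 2: 18.0 × 1.417² = 36.14
Step 3: 18.0 × 1.417³ = 51.21
Step 4: 18.0 × 1.417⁴ = 72.57
Step 5: 18.0 × 1.417⁵ = 102.83

8.96px, 12.70px, 18.00px, 25.51px, 36.14px, 51.21px, 72.57px, 102.83px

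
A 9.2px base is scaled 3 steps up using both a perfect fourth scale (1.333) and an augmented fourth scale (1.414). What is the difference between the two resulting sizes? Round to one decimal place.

Perfect fourth: 9.2 × 1.333³ = 21.791px
Augmented fourth: 9.2 × 1.414³ = 26.010px
Difference: 26.010 − 21.791 = 4.219px

4.2px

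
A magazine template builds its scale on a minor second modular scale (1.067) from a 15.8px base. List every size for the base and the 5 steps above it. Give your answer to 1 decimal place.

Step 0: 15.8px
Step 1: 15.8 × 1.067 = 16.9
Step 2: 15.8 × 1.067² = 18.0
Step 3: 15.8 × 1.067³ = 19.2
Step 4: 15.8 × 1.067⁴ = 20.5
Step 5: 15.8 × 1.067⁵ = 21.9

15.8px, 16.9px, 18.0px, 19.2px, 20.5px, 21.9px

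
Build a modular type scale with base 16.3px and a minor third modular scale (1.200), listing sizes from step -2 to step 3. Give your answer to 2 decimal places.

11.32px, 13.58px, 16.30px, 19.56px, 23.47px, 28.17px

Step -2: 16.3 ÷ 1.200² = 11.32
Step -1: 16.3 ÷ 1.200 = 13.58
Step 0: 16.3px
Step 1: 16.3 × 1.200 = 19.56
Step 2: 16.3 × 1.200² = 23.47
Step 3: 16.3 × 1.200³ = 28.17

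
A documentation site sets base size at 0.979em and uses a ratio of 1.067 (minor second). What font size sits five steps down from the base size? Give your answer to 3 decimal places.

0.979 ÷ 1.067⁵ = 0.979 ÷ 1.38300 ≈ 0.708

0.708em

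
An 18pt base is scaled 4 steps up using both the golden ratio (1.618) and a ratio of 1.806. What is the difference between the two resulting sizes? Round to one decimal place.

68.1pt

Golden ratio: 18.0 × 1.618⁴ = 123.363pt
At 1.806: 18.0 × 1.806⁴ = 191.489pt
Difference: 191.489 − 123.363 = 68.126pt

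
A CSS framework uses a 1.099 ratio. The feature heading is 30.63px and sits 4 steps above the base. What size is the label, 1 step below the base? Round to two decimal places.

Moving from step +4 to step -1 is 5 steps down, so divide by r⁵.
30.63 ÷ 1.099⁵ = 30.63 ÷ 1.60320 ≈ 19.106

19.11px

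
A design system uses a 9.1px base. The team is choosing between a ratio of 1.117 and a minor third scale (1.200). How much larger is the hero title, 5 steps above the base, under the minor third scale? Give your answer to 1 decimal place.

6.8px

At 1.117: 9.1 × 1.117⁵ = 15.824px
Minor third: 9.1 × 1.200⁵ = 22.644px
Difference: 22.644 − 15.824 = 6.820px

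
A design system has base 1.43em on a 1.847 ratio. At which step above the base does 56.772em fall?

6

1.847ⁿ = 56.772 / 1.43 = 39.7007
n = ln(39.7007) / ln(1.847) = 3.6814 / 0.6136 ≈ 6.00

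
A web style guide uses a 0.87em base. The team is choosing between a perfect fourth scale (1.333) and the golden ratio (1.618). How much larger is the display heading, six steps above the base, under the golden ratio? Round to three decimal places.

Perfect fourth: 0.87 × 1.333⁶ = 4.88090em
Golden ratio: 0.87 × 1.618⁶ = 15.60955em
Difference: 15.60955 − 4.88090 = 10.72865em

10.729em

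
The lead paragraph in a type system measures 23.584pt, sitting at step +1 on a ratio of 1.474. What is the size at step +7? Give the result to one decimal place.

23.584 × 1.474⁶ = 23.584 × 10.25616 ≈ 241.881

241.9pt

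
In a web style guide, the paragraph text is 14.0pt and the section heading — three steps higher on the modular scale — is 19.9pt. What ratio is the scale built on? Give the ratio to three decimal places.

1.124

r³ = 19.9 / 14.0, so r = (19.9/14.0)^(1/3).
r = 1.4214^(1/3) ≈ 1.1244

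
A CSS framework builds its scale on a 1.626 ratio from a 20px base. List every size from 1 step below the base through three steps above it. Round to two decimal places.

12.30px, 20.00px, 32.52px, 52.88px, 85.98px

Step -1: 20.0 ÷ 1.626 = 12.30
Step 0: 20px
Step 1: 20.0 × 1.626 = 32.52
Step 2: 20.0 × 1.626² = 52.88
Step 3: 20.0 × 1.626³ = 85.98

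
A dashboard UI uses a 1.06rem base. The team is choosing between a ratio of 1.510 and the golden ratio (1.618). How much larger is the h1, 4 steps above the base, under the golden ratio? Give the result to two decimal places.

1.75rem

At 1.510: 1.06 × 1.510⁴ = 5.5108rem
Golden ratio: 1.06 × 1.618⁴ = 7.2647rem
Difference: 7.2647 − 5.5108 = 1.7539rem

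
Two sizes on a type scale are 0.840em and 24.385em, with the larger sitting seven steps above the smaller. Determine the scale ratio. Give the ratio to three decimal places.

r⁷ = 24.385 / 0.840, so r = (24.385/0.840)^(1/7).
r = 29.0298^(1/7) ≈ 1.6180

1.618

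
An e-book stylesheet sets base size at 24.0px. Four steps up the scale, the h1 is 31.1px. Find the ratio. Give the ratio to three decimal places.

1.067

r⁴ = 31.1 / 24.0, so r = (31.1/24.0)^(1/4).
r = 1.2958^(1/4) ≈ 1.0669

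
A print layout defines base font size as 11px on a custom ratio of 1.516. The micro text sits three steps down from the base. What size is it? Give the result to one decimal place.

3.2px

11.0 ÷ 1.516³ = 11.0 ÷ 3.48416 ≈ 3.16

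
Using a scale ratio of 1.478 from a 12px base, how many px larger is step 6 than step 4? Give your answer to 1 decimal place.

Step 4: 12.0 × 1.478⁴ = 57.264px
Step 6: 12.0 × 1.478⁶ = 125.092px
Difference: 125.092 − 57.264 = 67.828px

67.8px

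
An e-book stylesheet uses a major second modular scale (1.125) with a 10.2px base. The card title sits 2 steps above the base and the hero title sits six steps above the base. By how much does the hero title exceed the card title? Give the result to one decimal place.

Step 2: 10.2 × 1.125² = 12.909px
Step 6: 10.2 × 1.125⁶ = 20.678px
Difference: 20.678 − 12.909 = 7.769px

7.8px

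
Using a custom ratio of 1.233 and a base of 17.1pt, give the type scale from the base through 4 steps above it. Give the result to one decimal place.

17.1pt, 21.1pt, 26.0pt, 32.1pt, 39.5pt

Step 0: 17.1pt
Step 1: 17.1 × 1.233 = 21.1
Step 2: 17.1 × 1.233² = 26.0
Step 3: 17.1 × 1.233³ = 32.1
Step 4: 17.1 × 1.233⁴ = 39.5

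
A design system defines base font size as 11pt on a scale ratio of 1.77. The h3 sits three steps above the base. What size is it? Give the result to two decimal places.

61.00pt

Each step on a modular scale multiplies by the ratio, so the size n steps from the base is base × ratioⁿ.
11.0 × 1.77³ = 11.0 × 5.54523 ≈ 61.00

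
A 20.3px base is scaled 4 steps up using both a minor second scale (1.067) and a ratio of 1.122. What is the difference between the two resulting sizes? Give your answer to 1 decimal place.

Minor second: 20.3 × 1.067⁴ = 26.312px
At 1.122: 20.3 × 1.122⁴ = 32.171px
Difference: 32.171 − 26.312 = 5.859px

5.9px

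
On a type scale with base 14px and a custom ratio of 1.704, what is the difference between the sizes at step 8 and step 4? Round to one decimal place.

Step 4: 14.0 × 1.704⁴ = 118.034px
Step 8: 14.0 × 1.704⁸ = 995.141px
Difference: 995.141 − 118.034 = 877.107px

877.1px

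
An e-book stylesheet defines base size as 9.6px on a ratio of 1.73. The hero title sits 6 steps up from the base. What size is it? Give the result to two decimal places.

257.36px

9.6 × 1.73⁶ = 9.6 × 26.80875 ≈ 257.36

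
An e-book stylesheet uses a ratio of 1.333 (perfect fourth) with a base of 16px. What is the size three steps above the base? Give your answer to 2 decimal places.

Each step on a modular scale multiplies by the ratio, so the size n steps from the base is base × ratioⁿ.
16.0 × 1.333³ = 16.0 × 2.36859 ≈ 37.90

37.90px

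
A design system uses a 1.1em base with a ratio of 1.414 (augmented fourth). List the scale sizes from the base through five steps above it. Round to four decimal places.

1.1000em, 1.5554em, 2.1993em, 3.1099em, 4.3973em, 6.2178em

Step 0: 1.1em
Step 1: 1.1 × 1.414 = 1.5554
Step 2: 1.1 × 1.414² = 2.1993
Step 3: 1.1 × 1.414³ = 3.1099
Step 4: 1.1 × 1.414⁴ = 4.3973
Step 5: 1.1 × 1.414⁵ = 6.2178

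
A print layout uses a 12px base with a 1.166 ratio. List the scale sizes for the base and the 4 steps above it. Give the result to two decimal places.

12.00px, 13.99px, 16.31px, 19.02px, 22.18px

Step 0: 12px
Step 1: 12.0 × 1.166 = 13.99
Step 2: 12.0 × 1.166² = 16.31
Step 3: 12.0 × 1.166³ = 19.02
Step 4: 12.0 × 1.166⁴ = 22.18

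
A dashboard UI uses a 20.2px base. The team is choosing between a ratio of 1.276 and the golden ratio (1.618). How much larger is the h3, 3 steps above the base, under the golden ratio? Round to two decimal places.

43.60px

At 1.276: 20.2 × 1.276³ = 41.9666px
Golden ratio: 20.2 × 1.618³ = 85.5632px
Difference: 85.5632 − 41.9666 = 43.5966px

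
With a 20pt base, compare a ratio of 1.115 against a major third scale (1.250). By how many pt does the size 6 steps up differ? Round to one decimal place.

At 1.115: 20.0 × 1.115⁶ = 38.431pt
Major third: 20.0 × 1.250⁶ = 76.294pt
Difference: 76.294 − 38.431 = 37.863pt

37.9pt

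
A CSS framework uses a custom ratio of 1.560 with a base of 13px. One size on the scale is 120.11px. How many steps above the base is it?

1.560ⁿ = 120.11 / 13 = 9.2392
n = ln(9.2392) / ln(1.560) = 2.2235 / 0.4447 ≈ 5.00

5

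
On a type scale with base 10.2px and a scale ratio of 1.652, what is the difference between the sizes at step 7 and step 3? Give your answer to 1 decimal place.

Step 3: 10.2 × 1.652³ = 45.986px
Step 7: 10.2 × 1.652⁷ = 342.508px
Difference: 342.508 − 45.986 = 296.522px

296.5px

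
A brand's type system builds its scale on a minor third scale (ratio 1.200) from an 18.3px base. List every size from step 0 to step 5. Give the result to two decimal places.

18.30px, 21.96px, 26.35px, 31.62px, 37.95px, 45.54px

Step 0: 18.3px
Step 1: 18.3 × 1.200 = 21.96
Step 2: 18.3 × 1.200² = 26.35
Step 3: 18.3 × 1.200³ = 31.62
Step 4: 18.3 × 1.200⁴ = 37.95
Step 5: 18.3 × 1.200⁵ = 45.54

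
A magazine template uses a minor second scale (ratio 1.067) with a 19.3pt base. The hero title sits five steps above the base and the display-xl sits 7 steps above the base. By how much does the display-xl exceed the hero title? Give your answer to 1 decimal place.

3.7pt

Step 5: 19.3 × 1.067⁵ = 26.692pt
Step 7: 19.3 × 1.067⁷ = 30.388pt
Difference: 30.388 − 26.692 = 3.696pt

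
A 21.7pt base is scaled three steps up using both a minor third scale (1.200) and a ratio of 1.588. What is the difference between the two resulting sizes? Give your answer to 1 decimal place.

49.4pt

Minor third: 21.7 × 1.200³ = 37.498pt
At 1.588: 21.7 × 1.588³ = 86.898pt
Difference: 86.898 − 37.498 = 49.400pt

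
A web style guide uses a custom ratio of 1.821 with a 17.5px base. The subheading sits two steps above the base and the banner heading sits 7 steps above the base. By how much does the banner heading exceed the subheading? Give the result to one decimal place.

1104.0px

Step 2: 17.5 × 1.821² = 58.031px
Step 7: 17.5 × 1.821⁷ = 1162.004px
Difference: 1162.004 − 58.031 = 1103.973px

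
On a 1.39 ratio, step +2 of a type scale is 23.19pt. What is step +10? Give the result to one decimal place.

323.2pt

23.19 × 1.39⁸ = 23.19 × 13.93537 ≈ 323.161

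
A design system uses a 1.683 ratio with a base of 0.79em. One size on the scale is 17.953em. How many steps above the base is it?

1.683ⁿ = 17.953 / 0.79 = 22.7253
n = ln(22.7253) / ln(1.683) = 3.1235 / 0.5206 ≈ 6.00

6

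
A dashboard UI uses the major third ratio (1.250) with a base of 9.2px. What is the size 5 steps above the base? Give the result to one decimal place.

9.2 × 1.250⁵ = 9.2 × 3.05176 ≈ 28.08

28.1px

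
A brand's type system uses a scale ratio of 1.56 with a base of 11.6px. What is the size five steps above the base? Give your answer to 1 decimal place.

107.2px

Every step multiplies by the scale ratio.
11.6 × 1.56⁵ = 11.6 × 9.23896 ≈ 107.17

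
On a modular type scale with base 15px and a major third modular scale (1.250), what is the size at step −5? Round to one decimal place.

Every step multiplies by the scale ratio.
15.0 ÷ 1.250⁵ = 15.0 ÷ 3.05176 ≈ 4.92

4.9px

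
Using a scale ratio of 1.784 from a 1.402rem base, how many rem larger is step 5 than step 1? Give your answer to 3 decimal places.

Step 1: 1.402 × 1.784 = 2.50117rem
Step 5: 1.402 × 1.784⁵ = 25.33508rem
Difference: 25.33508 − 2.50117 = 22.83391rem

22.834rem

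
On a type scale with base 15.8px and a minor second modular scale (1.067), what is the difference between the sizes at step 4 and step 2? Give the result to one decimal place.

Step 2: 15.8 × 1.067² = 17.988px
Step 4: 15.8 × 1.067⁴ = 20.479px
Difference: 20.479 − 17.988 = 2.491px

2.5px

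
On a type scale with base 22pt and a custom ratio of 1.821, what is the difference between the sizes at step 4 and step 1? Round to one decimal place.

Step 1: 22.0 × 1.821 = 40.062pt
Step 4: 22.0 × 1.821⁴ = 241.915pt
Difference: 241.915 − 40.062 = 201.853pt

201.9pt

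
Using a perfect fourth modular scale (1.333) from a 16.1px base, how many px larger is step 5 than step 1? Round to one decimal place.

46.3px

Step 1: 16.1 × 1.333 = 21.461px
Step 5: 16.1 × 1.333⁵ = 67.761px
Difference: 67.761 − 21.461 = 46.300px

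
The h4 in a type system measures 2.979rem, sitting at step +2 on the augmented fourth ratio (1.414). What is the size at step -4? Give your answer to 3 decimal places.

2.979 ÷ 1.414⁶ = 2.979 ÷ 7.99275 ≈ 0.373

0.373rem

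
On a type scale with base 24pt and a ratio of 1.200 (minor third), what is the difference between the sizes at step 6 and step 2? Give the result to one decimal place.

Step 2: 24.0 × 1.200² = 34.560pt
Step 6: 24.0 × 1.200⁶ = 71.664pt
Difference: 71.664 − 34.560 = 37.104pt

37.1pt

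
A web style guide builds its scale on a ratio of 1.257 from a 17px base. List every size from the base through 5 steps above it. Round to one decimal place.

Step 0: 17px
Step 1: 17.0 × 1.257 = 21.4
Step 2: 17.0 × 1.257² = 26.9
Step 3: 17.0 × 1.257³ = 33.8
Step 4: 17.0 × 1.257⁴ = 42.4
Step 5: 17.0 × 1.257⁵ = 53.3

17.0px, 21.4px, 26.9px, 33.8px, 42.4px, 53.3px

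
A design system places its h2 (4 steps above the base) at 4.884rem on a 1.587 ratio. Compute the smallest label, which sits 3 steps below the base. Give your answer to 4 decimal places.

0.1926rem

Moving from step +4 to step -3 is 7 steps down, so divide by r⁷.
4.884 ÷ 1.587⁷ = 4.884 ÷ 25.35353 ≈ 0.1926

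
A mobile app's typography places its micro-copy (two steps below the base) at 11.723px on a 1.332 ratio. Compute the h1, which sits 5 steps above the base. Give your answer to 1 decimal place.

87.2px

Moving from step -2 to step +5 is 7 steps up, so multiply by r⁷.
11.723 × 1.332⁷ = 11.723 × 7.43926 ≈ 87.210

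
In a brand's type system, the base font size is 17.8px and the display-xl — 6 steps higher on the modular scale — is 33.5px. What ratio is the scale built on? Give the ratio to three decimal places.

1.111

r⁶ = 33.5 / 17.8, so r = (33.5/17.8)^(1/6).
r = 1.8820^(1/6) ≈ 1.1111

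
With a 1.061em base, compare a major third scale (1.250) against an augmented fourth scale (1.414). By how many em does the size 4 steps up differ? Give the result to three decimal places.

1.651em

Major third: 1.061 × 1.250⁴ = 2.59033em
Augmented fourth: 1.061 × 1.414⁴ = 4.24144em
Difference: 4.24144 − 2.59033 = 1.65111em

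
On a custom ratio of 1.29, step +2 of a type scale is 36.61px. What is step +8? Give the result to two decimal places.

168.71px

36.61 × 1.29⁶ = 36.61 × 4.60827 ≈ 168.709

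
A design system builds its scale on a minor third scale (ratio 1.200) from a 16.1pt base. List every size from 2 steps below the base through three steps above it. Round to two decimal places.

11.18pt, 13.42pt, 16.10pt, 19.32pt, 23.18pt, 27.82pt

Step -2: 16.1 ÷ 1.200² = 11.18
Step -1: 16.1 ÷ 1.200 = 13.42
Step 0: 16.1pt
Step 1: 16.1 × 1.200 = 19.32
Step 2: 16.1 × 1.200² = 23.18
Step 3: 16.1 × 1.200³ = 27.82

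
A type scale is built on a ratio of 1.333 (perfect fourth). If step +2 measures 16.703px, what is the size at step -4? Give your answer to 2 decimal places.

16.703 ÷ 1.333⁶ = 16.703 ÷ 5.61023 ≈ 2.977

2.98px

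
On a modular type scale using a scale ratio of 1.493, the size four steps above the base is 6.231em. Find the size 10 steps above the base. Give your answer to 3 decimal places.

69.011em

The gap is 10 − (4) = 6 steps, so the factor is 1.493^6.
6.231 × 1.493⁶ = 6.231 × 11.07539 ≈ 69.011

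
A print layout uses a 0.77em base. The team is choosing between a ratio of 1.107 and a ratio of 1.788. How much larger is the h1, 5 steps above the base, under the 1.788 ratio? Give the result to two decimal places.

At 1.107: 0.77 × 1.107⁵ = 1.2801em
At 1.788: 0.77 × 1.788⁵ = 14.0711em
Difference: 14.0711 − 1.2801 = 12.7910em

12.79em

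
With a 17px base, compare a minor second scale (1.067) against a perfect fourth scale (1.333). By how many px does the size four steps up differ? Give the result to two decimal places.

Minor second: 17.0 × 1.067⁴ = 22.0347px
Perfect fourth: 17.0 × 1.333⁴ = 53.6747px
Difference: 53.6747 − 22.0347 = 31.6400px

31.64px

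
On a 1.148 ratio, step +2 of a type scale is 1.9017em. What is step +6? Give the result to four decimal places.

The gap is 6 − (2) = 4 steps, so the factor is 1.148^4.
1.9017 × 1.148⁴ = 1.9017 × 1.73687 ≈ 3.3030

3.3030em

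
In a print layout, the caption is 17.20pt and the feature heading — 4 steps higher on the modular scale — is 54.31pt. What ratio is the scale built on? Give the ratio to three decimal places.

r⁴ = 54.31 / 17.20, so r = (54.31/17.20)^(1/4).
r = 3.1576^(1/4) ≈ 1.3330

1.333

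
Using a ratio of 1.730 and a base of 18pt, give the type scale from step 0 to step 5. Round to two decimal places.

Step 0: 18pt
Step 1: 18.0 × 1.730 = 31.14
Step 2: 18.0 × 1.730² = 53.87
Step 3: 18.0 × 1.730³ = 93.20
Step 4: 18.0 × 1.730⁴ = 161.23
Step 5: 18.0 × 1.730⁵ = 278.94

18.00pt, 31.14pt, 53.87pt, 93.20pt, 161.23pt, 278.94pt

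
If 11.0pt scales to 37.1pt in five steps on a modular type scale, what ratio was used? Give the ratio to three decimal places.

The ratio satisfies 11.0 × r⁵ = 37.1, so r = (37.1 / 11.0)^(1/5).
r = 3.3727^(1/5) ≈ 1.2753

1.275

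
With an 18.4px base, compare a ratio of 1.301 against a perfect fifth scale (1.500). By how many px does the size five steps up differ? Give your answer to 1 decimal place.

71.1px

At 1.301: 18.4 × 1.301⁵ = 68.581px
Perfect fifth: 18.4 × 1.500⁵ = 139.725px
Difference: 139.725 − 68.581 = 71.144px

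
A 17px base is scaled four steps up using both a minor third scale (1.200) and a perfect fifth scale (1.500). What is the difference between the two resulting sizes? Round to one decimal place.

50.8px

Minor third: 17.0 × 1.200⁴ = 35.251px
Perfect fifth: 17.0 × 1.500⁴ = 86.062px
Difference: 86.062 − 35.251 = 50.811px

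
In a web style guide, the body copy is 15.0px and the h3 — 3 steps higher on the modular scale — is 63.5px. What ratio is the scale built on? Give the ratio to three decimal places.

1.618

The ratio satisfies 15.0 × r³ = 63.5, so r = (63.5 / 15.0)^(1/3).
r = 4.2333^(1/3) ≈ 1.6177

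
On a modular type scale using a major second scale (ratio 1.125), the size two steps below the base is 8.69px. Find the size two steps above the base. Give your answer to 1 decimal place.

8.69 × 1.125⁴ = 8.69 × 1.60181 ≈ 13.920

13.9px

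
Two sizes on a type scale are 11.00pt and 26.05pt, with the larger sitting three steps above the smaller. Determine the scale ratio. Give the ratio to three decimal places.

1.333

The ratio satisfies 11.00 × r³ = 26.05, so r = (26.05 / 11.00)^(1/3).
r = 2.3682^(1/3) ≈ 1.3329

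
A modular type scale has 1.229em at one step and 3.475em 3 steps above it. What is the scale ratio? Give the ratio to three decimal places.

1.414

The ratio satisfies 1.229 × r³ = 3.475, so r = (3.475 / 1.229)^(1/3).
r = 2.8275^(1/3) ≈ 1.4141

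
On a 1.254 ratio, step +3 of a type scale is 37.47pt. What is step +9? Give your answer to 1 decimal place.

37.47 × 1.254⁶ = 37.47 × 3.88853 ≈ 145.703

145.7pt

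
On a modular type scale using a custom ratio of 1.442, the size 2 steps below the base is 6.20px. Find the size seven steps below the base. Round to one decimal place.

6.20 ÷ 1.442⁵ = 6.20 ÷ 6.23485 ≈ 0.994

1.0px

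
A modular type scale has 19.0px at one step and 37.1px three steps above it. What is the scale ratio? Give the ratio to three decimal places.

The ratio satisfies 19.0 × r³ = 37.1, so r = (37.1 / 19.0)^(1/3).
r = 1.9526^(1/3) ≈ 1.2499

1.250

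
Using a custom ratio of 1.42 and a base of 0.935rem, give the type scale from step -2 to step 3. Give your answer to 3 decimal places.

0.464rem, 0.658rem, 0.935rem, 1.328rem, 1.885rem, 2.677rem

Step -2: 0.935 ÷ 1.42² = 0.464
Step -1: 0.935 ÷ 1.42 = 0.658
Step 0: 0.935rem
Step 1: 0.935 × 1.42 = 1.328
Step 2: 0.935 × 1.42² = 1.885
Step 3: 0.935 × 1.42³ = 2.677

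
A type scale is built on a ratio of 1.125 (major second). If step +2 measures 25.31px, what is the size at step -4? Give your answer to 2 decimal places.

The gap is -4 − (2) = -6 steps, so the factor is 1.125^-6.
25.31 ÷ 1.125⁶ = 25.31 ÷ 2.02729 ≈ 12.485

12.48px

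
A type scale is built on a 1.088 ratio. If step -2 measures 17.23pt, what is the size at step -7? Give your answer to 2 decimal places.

Moving from step -2 to step -7 is 5 steps down, so divide by r⁵.
17.23 ÷ 1.088⁵ = 17.23 ÷ 1.52456 ≈ 11.302

11.30pt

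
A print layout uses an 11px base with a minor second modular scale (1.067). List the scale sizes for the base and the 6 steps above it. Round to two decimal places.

11.00px, 11.74px, 12.52px, 13.36px, 14.26px, 15.21px, 16.23px

Step 0: 11px
Step 1: 11.0 × 1.067 = 11.74
Step 2: 11.0 × 1.067² = 12.52
Step 3: 11.0 × 1.067³ = 13.36
Step 4: 11.0 × 1.067⁴ = 14.26
Step 5: 11.0 × 1.067⁵ = 15.21
Step 6: 11.0 × 1.067⁶ = 16.23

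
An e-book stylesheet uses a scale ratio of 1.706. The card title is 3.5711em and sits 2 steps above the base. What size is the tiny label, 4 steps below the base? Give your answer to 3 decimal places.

0.145em

The gap is -4 − (2) = -6 steps, so the factor is 1.706^-6.
3.5711 ÷ 1.706⁶ = 3.5711 ÷ 24.65325 ≈ 0.145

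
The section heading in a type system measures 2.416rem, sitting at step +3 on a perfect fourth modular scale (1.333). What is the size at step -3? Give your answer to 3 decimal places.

0.431rem

The gap is -3 − (3) = -6 steps, so the factor is 1.333^-6.
2.416 ÷ 1.333⁶ = 2.416 ÷ 5.61023 ≈ 0.431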